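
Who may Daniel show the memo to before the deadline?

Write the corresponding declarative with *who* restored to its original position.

The filler 'who' is interpreted as the object of the preposition 'to' (recipient of 'show'). It moves to the left edge, and the trace sits right after 'to':
Who may Daniel show the memo to ___ before the deadline?

Daniel may show the memo to who before the deadline.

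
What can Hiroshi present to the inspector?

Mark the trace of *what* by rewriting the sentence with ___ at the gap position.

What can Hiroshi present ___ to the inspector?

Before movement: Hiroshi can present what to the inspector.
The filler 'what' is interpreted as the direct object of 'present'. The gap is right after 'present'.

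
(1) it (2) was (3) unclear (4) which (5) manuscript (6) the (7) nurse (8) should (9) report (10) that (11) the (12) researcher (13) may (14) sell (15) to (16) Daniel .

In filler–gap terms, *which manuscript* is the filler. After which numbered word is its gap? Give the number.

In situ: The nurse should report that the researcher may sell which manuscript to Daniel.
The filler 'which manuscript' is interpreted as the direct object of 'sell'. Wh-movement fronts it, leaving a gap right after 'sell':
It was unclear which manuscript the nurse should report that the researcher may sell ___ to Daniel.
'sell' is word 14.

14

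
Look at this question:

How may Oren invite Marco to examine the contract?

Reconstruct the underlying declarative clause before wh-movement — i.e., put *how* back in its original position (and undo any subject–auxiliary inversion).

The filler 'how' is interpreted as the manner adjunct. It moves to the left edge, and the trace sits right after 'contract':
How may Oren invite Marco to examine the contract ___?

Oren may invite Marco to examine the contract how.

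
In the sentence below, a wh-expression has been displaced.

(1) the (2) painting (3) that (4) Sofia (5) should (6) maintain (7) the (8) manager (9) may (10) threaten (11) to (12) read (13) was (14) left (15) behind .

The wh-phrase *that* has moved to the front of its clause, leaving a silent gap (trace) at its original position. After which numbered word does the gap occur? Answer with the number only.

12

'that' functions as the direct object of 'read'. Wh-movement fronts it, leaving a gap right after 'read':
The painting that Sofia should maintain the manager may threaten to read ___ was left behind.
'read' is word 12.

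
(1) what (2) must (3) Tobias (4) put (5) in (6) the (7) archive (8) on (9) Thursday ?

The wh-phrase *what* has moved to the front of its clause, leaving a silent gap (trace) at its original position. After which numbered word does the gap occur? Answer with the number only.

4

In situ: Tobias must put what in the archive on Thursday.
The filler 'what' is interpreted as the direct object of 'put'. Fronting leaves a gap immediately after 'put':
What must Tobias put ___ in the archive on Thursday?
'put' is word 4.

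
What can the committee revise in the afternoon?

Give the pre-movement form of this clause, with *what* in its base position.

The committee can revise what in the afternoon.

'what' is the direct object of 'revise'. Wh-movement fronts it, leaving a gap right after 'revise':
What can the committee revise ___ in the afternoon?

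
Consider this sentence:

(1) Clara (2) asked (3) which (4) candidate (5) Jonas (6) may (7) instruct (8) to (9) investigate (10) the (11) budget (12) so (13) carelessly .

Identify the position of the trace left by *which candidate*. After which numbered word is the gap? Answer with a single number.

7

Pre-movement form: Jonas may instruct which candidate to investigate the budget so carelessly.
'which candidate' functions as the direct object of 'instruct'. It moves to the left edge, and the trace sits right after 'instruct':
Clara asked which candidate Jonas may instruct ___ to investigate the budget so carelessly.
'instruct' is word 7.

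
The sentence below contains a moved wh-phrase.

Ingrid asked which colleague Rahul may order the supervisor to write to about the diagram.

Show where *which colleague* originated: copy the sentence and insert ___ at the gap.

Ingrid asked which colleague Rahul may order the supervisor to write to ___ about the diagram.

Before movement: Rahul may order the supervisor to write to which colleague about the diagram.
'which colleague' is the object of the preposition 'to'. The gap is right after 'to'.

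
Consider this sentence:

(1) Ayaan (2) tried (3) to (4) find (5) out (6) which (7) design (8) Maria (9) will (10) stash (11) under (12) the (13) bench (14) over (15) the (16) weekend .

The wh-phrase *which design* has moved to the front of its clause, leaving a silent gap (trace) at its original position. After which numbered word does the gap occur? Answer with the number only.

Underlying clause: Maria will stash which design under the bench over the weekend.
'which design' is the direct object of 'stash'. Fronting leaves a gap immediately after 'stash':
Ayaan tried to find out which design Maria will stash ___ under the bench over the weekend.
'stash' is word 10.

10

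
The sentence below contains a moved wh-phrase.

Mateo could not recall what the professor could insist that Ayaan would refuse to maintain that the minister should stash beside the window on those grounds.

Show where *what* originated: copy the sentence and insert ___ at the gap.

Pre-movement form: The professor could insist that Ayaan would refuse to maintain that the minister should stash what beside the window on those grounds.
'what' functions as the direct object of 'stash'. The gap is right after 'stash'.

Mateo could not recall what the professor could insist that Ayaan would refuse to maintain that the minister should stash ___ beside the window on those grounds.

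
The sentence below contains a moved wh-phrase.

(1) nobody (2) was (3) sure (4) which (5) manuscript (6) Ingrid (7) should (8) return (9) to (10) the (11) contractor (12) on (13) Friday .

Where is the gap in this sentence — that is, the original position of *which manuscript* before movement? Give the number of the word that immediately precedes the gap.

In situ: Ingrid should return which manuscript to the contractor on Friday.
The filler 'which manuscript' is interpreted as the direct object of 'return'. It moves to the left edge, and the trace sits right after 'return':
Nobody was sure which manuscript Ingrid should return ___ to the contractor on Friday.
'return' is word 8.

8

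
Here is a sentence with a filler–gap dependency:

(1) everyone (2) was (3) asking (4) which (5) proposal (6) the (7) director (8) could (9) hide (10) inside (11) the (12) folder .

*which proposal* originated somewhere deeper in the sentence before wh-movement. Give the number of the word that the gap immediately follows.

Pre-movement form: The director could hide which proposal inside the folder.
The filler 'which proposal' is interpreted as the direct object of 'hide'. It moves to the left edge, and the trace sits right after 'hide':
Everyone was asking which proposal the director could hide ___ inside the folder.
'hide' is word 9.

9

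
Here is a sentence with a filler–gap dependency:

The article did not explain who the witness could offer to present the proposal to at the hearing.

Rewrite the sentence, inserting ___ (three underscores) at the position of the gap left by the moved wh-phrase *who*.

In situ: The witness could offer to present the proposal to who at the hearing.
The filler 'who' is interpreted as the object of the preposition 'to' (recipient of 'present'). The gap is right after 'to'.

The article did not explain who the witness could offer to present the proposal to ___ at the hearing.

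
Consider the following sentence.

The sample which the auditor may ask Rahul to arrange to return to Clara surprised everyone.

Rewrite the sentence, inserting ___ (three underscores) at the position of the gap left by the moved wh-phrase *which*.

'which' functions as the direct object of 'return'. The gap is right after 'return'.

The sample which the auditor may ask Rahul to arrange to return ___ to Clara surprised everyone.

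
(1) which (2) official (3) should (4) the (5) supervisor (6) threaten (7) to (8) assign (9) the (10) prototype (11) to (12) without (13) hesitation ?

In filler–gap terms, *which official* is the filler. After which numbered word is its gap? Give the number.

Before movement: The supervisor should threaten to assign the prototype to which official without hesitation.
'which official' functions as the object of the preposition 'to' (recipient of 'assign'). It moves to the left edge, and the trace sits right after 'to':
Which official should the supervisor threaten to assign the prototype to ___ without hesitation?
'to' is word 11.

11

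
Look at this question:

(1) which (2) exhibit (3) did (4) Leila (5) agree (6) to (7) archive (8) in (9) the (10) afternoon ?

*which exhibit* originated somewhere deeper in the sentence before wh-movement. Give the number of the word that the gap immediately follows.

Pre-movement form: Leila did agree to archive which exhibit in the afternoon.
'which exhibit' is the direct object of 'archive'. It moves to the left edge, and the trace sits right after 'archive':
Which exhibit did Leila agree to archive ___ in the afternoon?
'archive' is word 7.

7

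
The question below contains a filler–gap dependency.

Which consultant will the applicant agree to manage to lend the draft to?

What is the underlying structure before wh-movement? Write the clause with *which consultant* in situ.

The applicant will agree to manage to lend the draft to which consultant.

The filler 'which consultant' is interpreted as the object of the preposition 'to' (recipient of 'lend'). Wh-movement fronts it, leaving a gap right after 'to':
Which consultant will the applicant agree to manage to lend the draft to ___?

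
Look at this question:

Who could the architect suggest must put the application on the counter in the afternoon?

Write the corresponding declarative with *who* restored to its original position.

'who' functions as the subject of the clause embedded under 'suggest'. Wh-movement fronts it, leaving a gap right after 'suggest':
Who could the architect suggest ___ must put the application on the counter in the afternoon?

The architect could suggest who must put the application on the counter in the afternoon.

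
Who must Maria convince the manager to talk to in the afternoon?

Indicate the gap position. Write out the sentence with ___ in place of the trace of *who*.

Who must Maria convince the manager to talk to ___ in the afternoon?

Pre-movement form: Maria must convince the manager to talk to who in the afternoon.
The filler 'who' is interpreted as the object of the preposition 'to'. The gap is right after 'to'.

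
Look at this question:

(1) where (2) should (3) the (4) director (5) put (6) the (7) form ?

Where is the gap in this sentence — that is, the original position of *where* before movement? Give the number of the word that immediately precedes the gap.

In situ: The director should put the form where.
'where' functions as the locative complement of 'put'. It moves to the left edge, and the trace sits right after 'form':
Where should the director put the form ___?
'form' is word 7.

7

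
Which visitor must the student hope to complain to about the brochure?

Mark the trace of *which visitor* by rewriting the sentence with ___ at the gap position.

Before movement: The student must hope to complain to which visitor about the brochure.
The filler 'which visitor' is interpreted as the object of the preposition 'to'. The gap is right after 'to'.

Which visitor must the student hope to complain to ___ about the brochure?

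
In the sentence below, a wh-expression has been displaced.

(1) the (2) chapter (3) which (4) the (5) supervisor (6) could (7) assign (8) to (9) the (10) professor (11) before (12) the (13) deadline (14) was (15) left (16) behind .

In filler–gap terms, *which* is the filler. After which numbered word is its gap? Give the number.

'which' functions as the direct object of 'assign'. It moves to the left edge, and the trace sits right after 'assign':
The chapter which the supervisor could assign ___ to the professor before the deadline was left behind.
'assign' is word 7.

7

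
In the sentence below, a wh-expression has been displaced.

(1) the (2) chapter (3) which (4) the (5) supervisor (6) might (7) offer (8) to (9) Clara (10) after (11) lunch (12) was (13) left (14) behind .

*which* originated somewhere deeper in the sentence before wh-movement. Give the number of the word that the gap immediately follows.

7

'which' functions as the direct object of 'offer'. Fronting leaves a gap immediately after 'offer':
The chapter which the supervisor might offer ___ to Clara after lunch was left behind.
'offer' is word 7.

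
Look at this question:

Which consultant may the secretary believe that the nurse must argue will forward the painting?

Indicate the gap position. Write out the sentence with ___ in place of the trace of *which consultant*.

Underlying clause: The secretary may believe that the nurse must argue which consultant will forward the painting.
'which consultant' is the subject of the clause embedded under 'argue'. The gap is right after 'argue'.

Which consultant may the secretary believe that the nurse must argue ___ will forward the painting?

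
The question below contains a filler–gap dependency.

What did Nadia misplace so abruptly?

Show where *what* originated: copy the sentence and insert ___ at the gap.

Pre-movement form: Nadia did misplace what so abruptly.
'what' functions as the direct object of 'misplace'. The gap is right after 'misplace'.

What did Nadia misplace ___ so abruptly?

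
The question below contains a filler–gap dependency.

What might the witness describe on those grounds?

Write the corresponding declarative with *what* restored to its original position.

The witness might describe what on those grounds.

'what' functions as the direct object of 'describe'. Fronting leaves a gap immediately after 'describe':
What might the witness describe ___ on those grounds?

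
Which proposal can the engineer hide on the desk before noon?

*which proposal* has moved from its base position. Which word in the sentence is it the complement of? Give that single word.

Pre-movement form: The engineer can hide which proposal on the desk before noon.
'which proposal' is the direct object of 'hide'. Wh-movement fronts it, leaving a gap right after 'hide':
Which proposal can the engineer hide ___ on the desk before noon?

hide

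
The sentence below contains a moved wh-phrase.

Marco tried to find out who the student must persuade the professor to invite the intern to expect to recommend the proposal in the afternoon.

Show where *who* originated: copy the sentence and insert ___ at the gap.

Marco tried to find out who the student must persuade the professor to invite the intern to expect ___ to recommend the proposal in the afternoon.

Pre-movement form: The student must persuade the professor to invite the intern to expect who to recommend the proposal in the afternoon.
'who' is the direct object of 'expect'. The gap is right after 'expect'.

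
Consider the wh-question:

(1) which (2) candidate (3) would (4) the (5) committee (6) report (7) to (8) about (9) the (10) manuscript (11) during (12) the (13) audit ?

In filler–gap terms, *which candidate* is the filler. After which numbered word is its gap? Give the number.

7

Pre-movement form: The committee would report to which candidate about the manuscript during the audit.
'which candidate' is the object of the preposition 'to'. Wh-movement fronts it, leaving a gap right after 'to':
Which candidate would the committee report to ___ about the manuscript during the audit?
'to' is word 7.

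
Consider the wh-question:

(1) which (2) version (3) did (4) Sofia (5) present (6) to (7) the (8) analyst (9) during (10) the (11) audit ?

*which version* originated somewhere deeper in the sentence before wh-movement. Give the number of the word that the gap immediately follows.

5

Before movement: Sofia did present which version to the analyst during the audit.
'which version' is the direct object of 'present'. Fronting leaves a gap immediately after 'present':
Which version did Sofia present ___ to the analyst during the audit?
'present' is word 5.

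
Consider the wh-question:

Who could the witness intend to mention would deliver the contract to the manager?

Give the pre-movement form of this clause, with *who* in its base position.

The witness could intend to mention who would deliver the contract to the manager.

'who' functions as the subject of the clause embedded under 'mention'. Wh-movement fronts it, leaving a gap right after 'mention':
Who could the witness intend to mention ___ would deliver the contract to the manager?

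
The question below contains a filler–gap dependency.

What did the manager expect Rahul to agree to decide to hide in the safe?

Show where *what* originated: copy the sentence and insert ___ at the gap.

In situ: The manager did expect Rahul to agree to decide to hide what in the safe.
'what' is the direct object of 'hide'. The gap is right after 'hide'.

What did the manager expect Rahul to agree to decide to hide ___ in the safe?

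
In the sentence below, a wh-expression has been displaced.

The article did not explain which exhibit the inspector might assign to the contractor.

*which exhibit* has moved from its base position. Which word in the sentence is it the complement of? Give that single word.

assign

Underlying clause: The inspector might assign which exhibit to the contractor.
'which exhibit' is the direct object of 'assign'. Fronting leaves a gap immediately after 'assign':
The article did not explain which exhibit the inspector might assign ___ to the contractor.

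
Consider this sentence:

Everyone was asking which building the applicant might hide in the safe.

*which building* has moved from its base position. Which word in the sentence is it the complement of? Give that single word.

hide

Before movement: The applicant might hide which building in the safe.
The filler 'which building' is interpreted as the direct object of 'hide'. Wh-movement fronts it, leaving a gap right after 'hide':
Everyone was asking which building the applicant might hide ___ in the safe.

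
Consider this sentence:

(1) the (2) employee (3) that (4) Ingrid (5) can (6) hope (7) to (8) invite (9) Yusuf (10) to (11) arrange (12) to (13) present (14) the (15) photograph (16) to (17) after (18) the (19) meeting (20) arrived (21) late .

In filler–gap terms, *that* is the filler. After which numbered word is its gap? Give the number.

16

'that' functions as the object of the preposition 'to' (recipient of 'present'). It moves to the left edge, and the trace sits right after 'to':
The employee that Ingrid can hope to invite Yusuf to arrange to present the photograph to ___ after the meeting arrived late.
'to' is word 16.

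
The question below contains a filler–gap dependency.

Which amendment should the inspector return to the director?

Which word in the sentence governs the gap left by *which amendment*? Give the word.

Before movement: The inspector should return which amendment to the director.
'which amendment' functions as the direct object of 'return'. It moves to the left edge, and the trace sits right after 'return':
Which amendment should the inspector return ___ to the director?

return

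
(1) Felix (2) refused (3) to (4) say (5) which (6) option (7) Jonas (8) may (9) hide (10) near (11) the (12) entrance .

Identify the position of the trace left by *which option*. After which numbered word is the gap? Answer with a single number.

9

Before movement: Jonas may hide which option near the entrance.
'which option' is the direct object of 'hide'. It moves to the left edge, and the trace sits right after 'hide':
Felix refused to say which option Jonas may hide ___ near the entrance.
'hide' is word 9.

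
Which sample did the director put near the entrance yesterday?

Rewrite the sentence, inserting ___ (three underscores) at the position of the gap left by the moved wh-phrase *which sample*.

Pre-movement form: The director did put which sample near the entrance yesterday.
The filler 'which sample' is interpreted as the direct object of 'put'. The gap is right after 'put'.

Which sample did the director put ___ near the entrance yesterday?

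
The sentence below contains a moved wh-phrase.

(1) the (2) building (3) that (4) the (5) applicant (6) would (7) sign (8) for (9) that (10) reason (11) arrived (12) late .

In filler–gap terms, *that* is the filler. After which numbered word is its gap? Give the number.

The filler 'that' is interpreted as the direct object of 'sign'. It moves to the left edge, and the trace sits right after 'sign':
The building that the applicant would sign ___ for that reason arrived late.
'sign' is word 7.

7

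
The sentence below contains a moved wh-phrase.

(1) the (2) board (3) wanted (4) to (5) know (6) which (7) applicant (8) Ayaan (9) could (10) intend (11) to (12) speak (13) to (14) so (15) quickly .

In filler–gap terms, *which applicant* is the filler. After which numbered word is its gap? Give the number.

13

In situ: Ayaan could intend to speak to which applicant so quickly.
The filler 'which applicant' is interpreted as the object of the preposition 'to'. Fronting leaves a gap immediately after 'to':
The board wanted to know which applicant Ayaan could intend to speak to ___ so quickly.
'to' is word 13.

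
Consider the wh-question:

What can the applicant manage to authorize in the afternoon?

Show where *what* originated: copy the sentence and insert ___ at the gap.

What can the applicant manage to authorize ___ in the afternoon?

Pre-movement form: The applicant can manage to authorize what in the afternoon.
The filler 'what' is interpreted as the direct object of 'authorize'. The gap is right after 'authorize'.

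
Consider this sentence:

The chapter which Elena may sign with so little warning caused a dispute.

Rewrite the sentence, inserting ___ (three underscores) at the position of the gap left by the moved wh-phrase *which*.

The chapter which Elena may sign ___ with so little warning caused a dispute.

'which' functions as the direct object of 'sign'. The gap is right after 'sign'.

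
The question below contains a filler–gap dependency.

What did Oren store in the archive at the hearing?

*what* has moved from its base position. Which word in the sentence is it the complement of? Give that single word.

store

Underlying clause: Oren did store what in the archive at the hearing.
'what' is the direct object of 'store'. It moves to the left edge, and the trace sits right after 'store':
What did Oren store ___ in the archive at the hearing?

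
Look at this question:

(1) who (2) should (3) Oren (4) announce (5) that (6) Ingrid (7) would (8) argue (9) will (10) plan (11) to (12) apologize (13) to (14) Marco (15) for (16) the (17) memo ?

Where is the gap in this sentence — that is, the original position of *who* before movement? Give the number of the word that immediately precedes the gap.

8

Pre-movement form: Oren should announce that Ingrid would argue who will plan to apologize to Marco for the memo.
The filler 'who' is interpreted as the subject of the clause embedded under 'argue'. Wh-movement fronts it, leaving a gap right after 'argue':
Who should Oren announce that Ingrid would argue ___ will plan to apologize to Marco for the memo?
'argue' is word 8.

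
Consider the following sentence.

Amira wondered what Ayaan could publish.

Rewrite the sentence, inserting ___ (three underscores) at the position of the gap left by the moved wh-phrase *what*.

Amira wondered what Ayaan could publish ___.

Before movement: Ayaan could publish what.
'what' is the direct object of 'publish'. The gap is right after 'publish'.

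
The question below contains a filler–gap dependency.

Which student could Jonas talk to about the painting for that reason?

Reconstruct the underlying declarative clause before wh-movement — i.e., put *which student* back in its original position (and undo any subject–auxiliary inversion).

'which student' is the object of the preposition 'to'. Fronting leaves a gap immediately after 'to':
Which student could Jonas talk to ___ about the painting for that reason?

Jonas could talk to which student about the painting for that reason.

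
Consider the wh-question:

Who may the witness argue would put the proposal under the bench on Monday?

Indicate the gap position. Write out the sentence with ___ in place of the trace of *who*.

Pre-movement form: The witness may argue who would put the proposal under the bench on Monday.
'who' functions as the subject of the clause embedded under 'argue'. The gap is right after 'argue'.

Who may the witness argue ___ would put the proposal under the bench on Monday?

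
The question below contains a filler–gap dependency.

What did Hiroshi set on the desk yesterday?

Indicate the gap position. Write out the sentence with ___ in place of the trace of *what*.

What did Hiroshi set ___ on the desk yesterday?

Pre-movement form: Hiroshi did set what on the desk yesterday.
The filler 'what' is interpreted as the direct object of 'set'. The gap is right after 'set'.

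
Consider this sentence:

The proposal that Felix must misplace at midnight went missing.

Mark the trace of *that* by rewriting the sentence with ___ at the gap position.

The proposal that Felix must misplace ___ at midnight went missing.

The filler 'that' is interpreted as the direct object of 'misplace'. The gap is right after 'misplace'.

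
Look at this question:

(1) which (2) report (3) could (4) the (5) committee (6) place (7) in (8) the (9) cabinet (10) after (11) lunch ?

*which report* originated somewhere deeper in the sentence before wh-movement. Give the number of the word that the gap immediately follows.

Pre-movement form: The committee could place which report in the cabinet after lunch.
The filler 'which report' is interpreted as the direct object of 'place'. Wh-movement fronts it, leaving a gap right after 'place':
Which report could the committee place ___ in the cabinet after lunch?
'place' is word 6.

6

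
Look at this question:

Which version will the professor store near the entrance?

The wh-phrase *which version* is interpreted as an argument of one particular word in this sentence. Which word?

In situ: The professor will store which version near the entrance.
'which version' is the direct object of 'store'. Fronting leaves a gap immediately after 'store':
Which version will the professor store ___ near the entrance?

store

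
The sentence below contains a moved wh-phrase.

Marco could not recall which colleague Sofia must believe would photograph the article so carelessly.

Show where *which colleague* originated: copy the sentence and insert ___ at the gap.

Pre-movement form: Sofia must believe which colleague would photograph the article so carelessly.
The filler 'which colleague' is interpreted as the subject of the clause embedded under 'believe'. The gap is right after 'believe'.

Marco could not recall which colleague Sofia must believe ___ would photograph the article so carelessly.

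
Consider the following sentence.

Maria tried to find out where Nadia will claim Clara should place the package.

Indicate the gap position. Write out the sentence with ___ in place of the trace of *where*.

Maria tried to find out where Nadia will claim Clara should place the package ___.

In situ: Nadia will claim Clara should place the package where.
'where' is the locative complement of 'place'. The gap is right after 'package'.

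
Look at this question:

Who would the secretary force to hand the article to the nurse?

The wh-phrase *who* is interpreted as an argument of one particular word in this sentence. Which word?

force

Underlying clause: The secretary would force who to hand the article to the nurse.
'who' functions as the direct object of 'force'. Fronting leaves a gap immediately after 'force':
Who would the secretary force ___ to hand the article to the nurse?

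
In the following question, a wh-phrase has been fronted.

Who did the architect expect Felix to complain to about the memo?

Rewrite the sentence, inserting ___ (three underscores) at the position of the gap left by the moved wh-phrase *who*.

Who did the architect expect Felix to complain to ___ about the memo?

Before movement: The architect did expect Felix to complain to who about the memo.
'who' is the object of the preposition 'to'. The gap is right after 'to'.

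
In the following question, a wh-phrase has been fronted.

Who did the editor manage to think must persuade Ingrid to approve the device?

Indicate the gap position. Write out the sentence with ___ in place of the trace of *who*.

In situ: The editor did manage to think who must persuade Ingrid to approve the device.
'who' functions as the subject of the clause embedded under 'think'. The gap is right after 'think'.

Who did the editor manage to think ___ must persuade Ingrid to approve the device?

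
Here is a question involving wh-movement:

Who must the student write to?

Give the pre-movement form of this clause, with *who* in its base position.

'who' functions as the object of the preposition 'to'. Fronting leaves a gap immediately after 'to':
Who must the student write to ___?

The student must write to who.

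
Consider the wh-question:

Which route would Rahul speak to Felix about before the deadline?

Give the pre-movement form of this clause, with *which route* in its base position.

Rahul would speak to Felix about which route before the deadline.

'which route' functions as the object of the preposition 'about'. It moves to the left edge, and the trace sits right after 'about':
Which route would Rahul speak to Felix about ___ before the deadline?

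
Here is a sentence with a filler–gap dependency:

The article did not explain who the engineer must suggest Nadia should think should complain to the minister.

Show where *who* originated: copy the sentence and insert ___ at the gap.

The article did not explain who the engineer must suggest Nadia should think ___ should complain to the minister.

In situ: The engineer must suggest Nadia should think who should complain to the minister.
'who' functions as the subject of the clause embedded under 'think'. The gap is right after 'think'.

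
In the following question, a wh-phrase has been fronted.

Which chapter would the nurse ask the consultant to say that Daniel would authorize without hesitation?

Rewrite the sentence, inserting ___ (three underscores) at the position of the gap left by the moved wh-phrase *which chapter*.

Before movement: The nurse would ask the consultant to say that Daniel would authorize which chapter without hesitation.
The filler 'which chapter' is interpreted as the direct object of 'authorize'. The gap is right after 'authorize'.

Which chapter would the nurse ask the consultant to say that Daniel would authorize ___ without hesitation?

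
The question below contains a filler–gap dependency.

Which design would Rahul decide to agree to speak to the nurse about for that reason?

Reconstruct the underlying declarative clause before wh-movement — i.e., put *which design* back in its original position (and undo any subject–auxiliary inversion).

Rahul would decide to agree to speak to the nurse about which design for that reason.

The filler 'which design' is interpreted as the object of the preposition 'about'. It moves to the left edge, and the trace sits right after 'about':
Which design would Rahul decide to agree to speak to the nurse about ___ for that reason?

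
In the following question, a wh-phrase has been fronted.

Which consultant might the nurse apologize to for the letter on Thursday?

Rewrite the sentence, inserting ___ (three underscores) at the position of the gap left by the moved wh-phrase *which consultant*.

Before movement: The nurse might apologize to which consultant for the letter on Thursday.
'which consultant' functions as the object of the preposition 'to'. The gap is right after 'to'.

Which consultant might the nurse apologize to ___ for the letter on Thursday?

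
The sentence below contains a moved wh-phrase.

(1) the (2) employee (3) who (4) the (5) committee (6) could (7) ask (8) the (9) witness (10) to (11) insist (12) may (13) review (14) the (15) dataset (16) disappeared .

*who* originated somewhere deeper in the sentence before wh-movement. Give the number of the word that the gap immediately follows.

'who' functions as the subject of the clause embedded under 'insist'. Fronting leaves a gap immediately after 'insist':
The employee who the committee could ask the witness to insist ___ may review the dataset disappeared.
'insist' is word 11.

11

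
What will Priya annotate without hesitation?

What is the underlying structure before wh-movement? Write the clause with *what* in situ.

'what' is the direct object of 'annotate'. It moves to the left edge, and the trace sits right after 'annotate':
What will Priya annotate ___ without hesitation?

Priya will annotate what without hesitation.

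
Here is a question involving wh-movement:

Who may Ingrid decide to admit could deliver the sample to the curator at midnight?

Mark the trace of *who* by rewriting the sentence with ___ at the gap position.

Who may Ingrid decide to admit ___ could deliver the sample to the curator at midnight?

Pre-movement form: Ingrid may decide to admit who could deliver the sample to the curator at midnight.
'who' is the subject of the clause embedded under 'admit'. The gap is right after 'admit'.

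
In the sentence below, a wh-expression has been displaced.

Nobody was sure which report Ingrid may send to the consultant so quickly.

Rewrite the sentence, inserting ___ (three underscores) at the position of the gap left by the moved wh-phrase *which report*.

Pre-movement form: Ingrid may send which report to the consultant so quickly.
'which report' functions as the direct object of 'send'. The gap is right after 'send'.

Nobody was sure which report Ingrid may send ___ to the consultant so quickly.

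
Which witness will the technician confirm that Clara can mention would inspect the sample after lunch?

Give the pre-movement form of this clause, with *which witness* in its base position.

The technician will confirm that Clara can mention which witness would inspect the sample after lunch.

The filler 'which witness' is interpreted as the subject of the clause embedded under 'mention'. It moves to the left edge, and the trace sits right after 'mention':
Which witness will the technician confirm that Clara can mention ___ would inspect the sample after lunch?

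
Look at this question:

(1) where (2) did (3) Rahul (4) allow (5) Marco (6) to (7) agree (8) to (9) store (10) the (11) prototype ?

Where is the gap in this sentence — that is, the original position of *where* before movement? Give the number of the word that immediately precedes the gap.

Underlying clause: Rahul did allow Marco to agree to store the prototype where.
'where' functions as the locative complement of 'store'. Fronting leaves a gap immediately after 'prototype':
Where did Rahul allow Marco to agree to store the prototype ___?
'prototype' is word 11.

11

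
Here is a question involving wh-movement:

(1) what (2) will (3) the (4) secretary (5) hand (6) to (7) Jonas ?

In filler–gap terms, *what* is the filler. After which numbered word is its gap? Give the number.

5

In situ: The secretary will hand what to Jonas.
The filler 'what' is interpreted as the direct object of 'hand'. Fronting leaves a gap immediately after 'hand':
What will the secretary hand ___ to Jonas?
'hand' is word 5.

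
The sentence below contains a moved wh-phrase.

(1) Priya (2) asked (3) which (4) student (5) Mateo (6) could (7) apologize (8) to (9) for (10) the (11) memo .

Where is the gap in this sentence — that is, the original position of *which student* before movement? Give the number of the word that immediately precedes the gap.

8

In situ: Mateo could apologize to which student for the memo.
The filler 'which student' is interpreted as the object of the preposition 'to'. Wh-movement fronts it, leaving a gap right after 'to':
Priya asked which student Mateo could apologize to ___ for the memo.
'to' is word 8.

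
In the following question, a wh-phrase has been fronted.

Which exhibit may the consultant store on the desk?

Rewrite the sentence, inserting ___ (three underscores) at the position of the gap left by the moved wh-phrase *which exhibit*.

Which exhibit may the consultant store ___ on the desk?

In situ: The consultant may store which exhibit on the desk.
The filler 'which exhibit' is interpreted as the direct object of 'store'. The gap is right after 'store'.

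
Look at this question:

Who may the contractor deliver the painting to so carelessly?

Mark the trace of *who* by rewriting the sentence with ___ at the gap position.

Underlying clause: The contractor may deliver the painting to who so carelessly.
'who' is the object of the preposition 'to' (recipient of 'deliver'). The gap is right after 'to'.

Who may the contractor deliver the painting to ___ so carelessly?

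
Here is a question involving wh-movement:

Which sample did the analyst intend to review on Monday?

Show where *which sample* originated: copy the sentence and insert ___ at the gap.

Which sample did the analyst intend to review ___ on Monday?

In situ: The analyst did intend to review which sample on Monday.
The filler 'which sample' is interpreted as the direct object of 'review'. The gap is right after 'review'.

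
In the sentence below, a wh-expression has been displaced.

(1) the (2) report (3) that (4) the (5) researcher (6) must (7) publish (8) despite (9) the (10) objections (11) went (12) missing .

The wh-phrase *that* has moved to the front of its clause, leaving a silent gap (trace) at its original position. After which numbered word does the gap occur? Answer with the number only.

'that' functions as the direct object of 'publish'. Wh-movement fronts it, leaving a gap right after 'publish':
The report that the researcher must publish ___ despite the objections went missing.
'publish' is word 7.

7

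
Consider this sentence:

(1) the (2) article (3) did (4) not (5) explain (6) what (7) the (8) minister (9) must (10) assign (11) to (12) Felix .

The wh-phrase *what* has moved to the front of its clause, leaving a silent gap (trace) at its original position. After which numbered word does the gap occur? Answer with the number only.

10

Underlying clause: The minister must assign what to Felix.
The filler 'what' is interpreted as the direct object of 'assign'. Wh-movement fronts it, leaving a gap right after 'assign':
The article did not explain what the minister must assign ___ to Felix.
'assign' is word 10.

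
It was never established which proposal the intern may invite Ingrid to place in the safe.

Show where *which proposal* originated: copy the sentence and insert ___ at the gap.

Before movement: The intern may invite Ingrid to place which proposal in the safe.
'which proposal' is the direct object of 'place'. The gap is right after 'place'.

It was never established which proposal the intern may invite Ingrid to place ___ in the safe.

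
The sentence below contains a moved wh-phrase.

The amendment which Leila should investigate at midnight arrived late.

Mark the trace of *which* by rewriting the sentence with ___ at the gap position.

The amendment which Leila should investigate ___ at midnight arrived late.

'which' is the direct object of 'investigate'. The gap is right after 'investigate'.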